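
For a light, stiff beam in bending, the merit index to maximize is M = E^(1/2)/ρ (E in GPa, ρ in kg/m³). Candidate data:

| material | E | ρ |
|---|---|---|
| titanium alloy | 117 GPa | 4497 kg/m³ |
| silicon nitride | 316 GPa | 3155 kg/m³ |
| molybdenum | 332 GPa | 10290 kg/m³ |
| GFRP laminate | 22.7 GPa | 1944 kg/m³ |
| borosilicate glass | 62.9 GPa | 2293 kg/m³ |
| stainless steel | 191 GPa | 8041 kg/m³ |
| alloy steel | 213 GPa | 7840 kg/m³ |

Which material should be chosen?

Evaluate M for each candidate:
  silicon nitride: M = 5.63×10⁻³
  borosilicate glass: M = 3.46×10⁻³
  GFRP laminate: M = 2.45×10⁻³
  titanium alloy: M = 2.41×10⁻³
  alloy steel: M = 1.86×10⁻³
  molybdenum: M = 1.77×10⁻³
  stainless steel: M = 1.72×10⁻³
Highest index: silicon nitride.

silicon nitride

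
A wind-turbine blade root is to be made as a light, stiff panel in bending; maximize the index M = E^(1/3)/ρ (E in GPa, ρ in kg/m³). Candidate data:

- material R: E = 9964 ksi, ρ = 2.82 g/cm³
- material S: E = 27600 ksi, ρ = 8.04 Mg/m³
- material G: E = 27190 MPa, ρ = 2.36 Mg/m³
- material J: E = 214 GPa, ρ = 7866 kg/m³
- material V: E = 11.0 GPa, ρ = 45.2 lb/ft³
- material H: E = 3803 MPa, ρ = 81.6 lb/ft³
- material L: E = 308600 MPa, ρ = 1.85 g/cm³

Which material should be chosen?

material L

Normalizing units and computing the index:
  material R: E = 68.70 GPa, ρ = 2820 kg/m³
  material S: E = 190.3 GPa, ρ = 8040 kg/m³
  material G: E = 27.19 GPa, ρ = 2360 kg/m³
  material J: E = 214.0 GPa, ρ = 7866 kg/m³
  material V: E = 11.00 GPa, ρ = 724.0 kg/m³
  material H: E = 3.803 GPa, ρ = 1307 kg/m³
  material L: E = 308.6 GPa, ρ = 1850 kg/m³
  material L: M = 3.65×10⁻³
  material V: M = 3.07×10⁻³
  material R: M = 1.45×10⁻³
  material G: M = 1.27×10⁻³
  material H: M = 1.19×10⁻³
  material J: M = 0.760×10⁻³
  material S: M = 0.715×10⁻³
Material L has the largest M.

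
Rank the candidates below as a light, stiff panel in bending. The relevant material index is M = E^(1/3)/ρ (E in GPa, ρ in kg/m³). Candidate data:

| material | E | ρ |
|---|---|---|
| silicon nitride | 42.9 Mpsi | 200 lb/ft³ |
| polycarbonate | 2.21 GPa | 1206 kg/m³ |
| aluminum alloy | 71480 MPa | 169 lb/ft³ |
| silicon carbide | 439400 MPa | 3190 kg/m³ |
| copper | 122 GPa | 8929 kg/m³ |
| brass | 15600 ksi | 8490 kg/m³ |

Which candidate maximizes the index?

silicon carbide

After converting to SI:
  silicon nitride: E = 295.8 GPa, ρ = 3204 kg/m³
  polycarbonate: E = 2.210 GPa, ρ = 1206 kg/m³
  aluminum alloy: E = 71.48 GPa, ρ = 2707 kg/m³
  silicon carbide: E = 439.4 GPa, ρ = 3190 kg/m³
  copper: E = 122.0 GPa, ρ = 8929 kg/m³
  brass: E = 107.6 GPa, ρ = 8490 kg/m³
  silicon carbide: M = 2.38×10⁻³
  silicon nitride: M = 2.08×10⁻³
  aluminum alloy: M = 1.53×10⁻³
  polycarbonate: M = 1.08×10⁻³
  brass: M = 0.560×10⁻³
  copper: M = 0.555×10⁻³
Silicon carbide has the largest M.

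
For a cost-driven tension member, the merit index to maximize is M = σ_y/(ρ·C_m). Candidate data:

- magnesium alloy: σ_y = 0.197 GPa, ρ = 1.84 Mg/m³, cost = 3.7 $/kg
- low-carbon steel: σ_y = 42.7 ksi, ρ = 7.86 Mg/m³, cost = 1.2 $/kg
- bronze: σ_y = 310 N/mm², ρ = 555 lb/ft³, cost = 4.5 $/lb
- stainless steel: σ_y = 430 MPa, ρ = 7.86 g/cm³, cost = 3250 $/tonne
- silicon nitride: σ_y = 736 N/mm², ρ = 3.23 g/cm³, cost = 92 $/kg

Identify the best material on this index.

Normalizing units and computing the index:
  magnesium alloy: σ_y = 197.0 MPa, ρ = 1840 kg/m³, cost = 3.700 $/kg
  low-carbon steel: σ_y = 294.4 MPa, ρ = 7860 kg/m³, cost = 1.200 $/kg
  bronze: σ_y = 310.0 MPa, ρ = 8890 kg/m³, cost = 9.921 $/kg
  stainless steel: σ_y = 430.0 MPa, ρ = 7860 kg/m³, cost = 3.250 $/kg
  silicon nitride: σ_y = 736.0 MPa, ρ = 3230 kg/m³, cost = 92.00 $/kg
  low-carbon steel: M = 31.2 kN·m per $
  magnesium alloy: M = 28.9 kN·m per $
  stainless steel: M = 16.8 kN·m per $
  bronze: M = 3.51 kN·m per $
  silicon nitride: M = 2.48 kN·m per $
The maximum is for low-carbon steel.

low-carbon steel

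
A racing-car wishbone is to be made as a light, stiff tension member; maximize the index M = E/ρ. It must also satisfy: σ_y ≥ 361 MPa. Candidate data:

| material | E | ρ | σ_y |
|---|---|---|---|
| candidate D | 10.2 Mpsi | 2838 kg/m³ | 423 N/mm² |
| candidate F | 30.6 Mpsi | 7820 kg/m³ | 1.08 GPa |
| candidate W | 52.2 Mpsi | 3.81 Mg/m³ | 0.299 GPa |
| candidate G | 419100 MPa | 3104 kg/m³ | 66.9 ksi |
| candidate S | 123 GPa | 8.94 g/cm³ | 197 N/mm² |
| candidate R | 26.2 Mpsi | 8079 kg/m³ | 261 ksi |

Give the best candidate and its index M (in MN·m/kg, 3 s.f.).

candidate G, M = 135 MN·m/kg

Screen on constraints: σ_y ≥ 361 MPa. Survivors: candidate D, candidate F, candidate G, candidate R.
Convert each candidate to consistent units, then evaluate M:
  candidate D: E = 70.33 GPa, ρ = 2838 kg/m³
  candidate F: E = 211.0 GPa, ρ = 7820 kg/m³
  candidate G: E = 419.1 GPa, ρ = 3104 kg/m³
  candidate R: E = 180.6 GPa, ρ = 8079 kg/m³
  candidate G: M = 135 MN·m/kg
  candidate F: M = 27.0 MN·m/kg
  candidate D: M = 24.8 MN·m/kg
  candidate R: M = 22.4 MN·m/kg
Highest index: candidate G.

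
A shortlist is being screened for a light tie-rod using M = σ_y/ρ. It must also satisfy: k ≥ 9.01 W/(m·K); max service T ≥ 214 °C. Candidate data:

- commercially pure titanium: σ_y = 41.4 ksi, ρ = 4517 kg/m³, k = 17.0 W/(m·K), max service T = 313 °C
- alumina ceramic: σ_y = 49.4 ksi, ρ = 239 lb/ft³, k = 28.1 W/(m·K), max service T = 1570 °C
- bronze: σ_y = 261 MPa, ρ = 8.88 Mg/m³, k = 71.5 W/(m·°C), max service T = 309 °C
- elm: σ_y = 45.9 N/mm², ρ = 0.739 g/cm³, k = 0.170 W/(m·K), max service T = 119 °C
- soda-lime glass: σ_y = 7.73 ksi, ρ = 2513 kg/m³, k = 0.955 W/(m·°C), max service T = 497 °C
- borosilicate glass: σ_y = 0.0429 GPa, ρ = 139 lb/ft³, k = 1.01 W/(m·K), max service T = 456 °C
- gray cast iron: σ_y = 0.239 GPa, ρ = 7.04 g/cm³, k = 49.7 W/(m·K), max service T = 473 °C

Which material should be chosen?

Screen on constraints: k ≥ 9.01 W/(m·K); max service T ≥ 214 °C. Survivors: commercially pure titanium, alumina ceramic, bronze, gray cast iron.
Normalizing units and computing the index:
  commercially pure titanium: σ_y = 285.4 MPa, ρ = 4517 kg/m³
  alumina ceramic: σ_y = 340.6 MPa, ρ = 3828 kg/m³
  bronze: σ_y = 261.0 MPa, ρ = 8880 kg/m³
  gray cast iron: σ_y = 239.0 MPa, ρ = 7040 kg/m³
  alumina ceramic: M = 89.0 kN·m/kg
  commercially pure titanium: M = 63.2 kN·m/kg
  gray cast iron: M = 33.9 kN·m/kg
  bronze: M = 29.4 kN·m/kg
Alumina ceramic has the largest M.

alumina ceramic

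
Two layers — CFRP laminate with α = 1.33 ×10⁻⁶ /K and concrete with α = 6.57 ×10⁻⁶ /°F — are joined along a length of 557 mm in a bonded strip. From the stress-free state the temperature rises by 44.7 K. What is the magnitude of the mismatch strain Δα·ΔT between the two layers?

concrete: α = 6.57×10⁻⁶/°F × 9/5 = 11.8×10⁻⁶/K.
Δα = |1.33 − 11.8|×10⁻⁶/K = 10.5×10⁻⁶/K.
Mismatch strain = Δα·ΔT = 10.5×10⁻⁶ × 44.7 = 4.69×10⁻⁴.

4.69×10⁻⁴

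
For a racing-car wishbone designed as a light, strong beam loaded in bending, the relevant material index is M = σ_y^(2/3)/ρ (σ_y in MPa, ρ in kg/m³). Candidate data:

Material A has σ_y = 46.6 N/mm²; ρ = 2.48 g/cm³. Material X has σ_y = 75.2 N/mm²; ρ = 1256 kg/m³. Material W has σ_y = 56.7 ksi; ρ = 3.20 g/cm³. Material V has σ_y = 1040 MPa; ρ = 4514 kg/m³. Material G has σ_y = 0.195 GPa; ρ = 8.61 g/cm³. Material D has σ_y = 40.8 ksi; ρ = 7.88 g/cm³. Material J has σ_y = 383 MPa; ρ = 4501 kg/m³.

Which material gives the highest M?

In SI units:
  material A: σ_y = 46.60 MPa, ρ = 2480 kg/m³
  material X: σ_y = 75.20 MPa, ρ = 1256 kg/m³
  material W: σ_y = 390.9 MPa, ρ = 3200 kg/m³
  material V: σ_y = 1040 MPa, ρ = 4514 kg/m³
  material G: σ_y = 195.0 MPa, ρ = 8610 kg/m³
  material D: σ_y = 281.3 MPa, ρ = 7880 kg/m³
  material J: σ_y = 383.0 MPa, ρ = 4501 kg/m³
  material V: M = 22.7×10⁻³
  material W: M = 16.7×10⁻³
  material X: M = 14.2×10⁻³
  material J: M = 11.7×10⁻³
  material D: M = 5.45×10⁻³
  material A: M = 5.22×10⁻³
  material G: M = 3.91×10⁻³
The maximum is for material V.

material V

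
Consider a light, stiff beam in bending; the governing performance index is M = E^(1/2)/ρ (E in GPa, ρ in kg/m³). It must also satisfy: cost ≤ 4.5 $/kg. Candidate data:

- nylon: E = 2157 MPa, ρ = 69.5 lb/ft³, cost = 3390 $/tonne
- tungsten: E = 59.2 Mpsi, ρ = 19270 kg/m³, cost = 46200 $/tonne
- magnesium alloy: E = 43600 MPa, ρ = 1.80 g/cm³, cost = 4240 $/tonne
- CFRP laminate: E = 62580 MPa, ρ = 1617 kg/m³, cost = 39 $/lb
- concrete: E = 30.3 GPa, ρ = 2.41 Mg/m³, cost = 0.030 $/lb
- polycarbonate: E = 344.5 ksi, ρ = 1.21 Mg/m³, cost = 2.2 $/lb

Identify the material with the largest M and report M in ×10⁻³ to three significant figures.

Screen on constraints: cost ≤ 4.5 $/kg. Survivors: nylon, magnesium alloy, concrete.
Convert each candidate to consistent units, then evaluate M:
  nylon: E = 2.157 GPa, ρ = 1113 kg/m³
  magnesium alloy: E = 43.60 GPa, ρ = 1800 kg/m³
  concrete: E = 30.30 GPa, ρ = 2410 kg/m³
  magnesium alloy: M = 3.67×10⁻³
  concrete: M = 2.28×10⁻³
  nylon: M = 1.32×10⁻³
Magnesium alloy has the largest M.

magnesium alloy, M = 3.67×10⁻³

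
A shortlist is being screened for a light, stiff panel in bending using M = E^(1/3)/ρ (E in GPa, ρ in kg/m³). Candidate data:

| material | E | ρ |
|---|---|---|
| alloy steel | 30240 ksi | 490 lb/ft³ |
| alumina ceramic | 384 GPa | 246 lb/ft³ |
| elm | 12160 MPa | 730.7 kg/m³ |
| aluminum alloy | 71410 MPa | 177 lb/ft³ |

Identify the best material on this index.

elm

In SI units:
  alloy steel: E = 208.5 GPa, ρ = 7849 kg/m³
  alumina ceramic: E = 384.0 GPa, ρ = 3941 kg/m³
  elm: E = 12.16 GPa, ρ = 730.7 kg/m³
  aluminum alloy: E = 71.41 GPa, ρ = 2835 kg/m³
  elm: M = 3.15×10⁻³
  alumina ceramic: M = 1.84×10⁻³
  aluminum alloy: M = 1.46×10⁻³
  alloy steel: M = 0.755×10⁻³
Highest index: elm.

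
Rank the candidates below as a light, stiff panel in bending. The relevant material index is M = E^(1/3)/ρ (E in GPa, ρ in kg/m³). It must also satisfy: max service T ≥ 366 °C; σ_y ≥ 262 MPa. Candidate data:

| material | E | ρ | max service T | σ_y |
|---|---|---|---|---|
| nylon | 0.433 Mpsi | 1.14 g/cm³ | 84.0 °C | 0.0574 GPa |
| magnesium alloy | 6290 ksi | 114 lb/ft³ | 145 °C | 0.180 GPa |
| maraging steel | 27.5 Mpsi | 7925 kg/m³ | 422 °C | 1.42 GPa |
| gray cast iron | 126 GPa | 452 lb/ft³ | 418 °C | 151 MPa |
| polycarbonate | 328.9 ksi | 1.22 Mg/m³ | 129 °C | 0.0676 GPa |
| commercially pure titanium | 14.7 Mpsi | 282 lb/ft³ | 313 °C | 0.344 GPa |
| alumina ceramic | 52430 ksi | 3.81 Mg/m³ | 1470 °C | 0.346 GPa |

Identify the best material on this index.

alumina ceramic

Screen on constraints: max service T ≥ 366 °C; σ_y ≥ 262 MPa. Survivors: maraging steel, alumina ceramic.
Convert each candidate to consistent units, then evaluate M:
  maraging steel: E = 189.6 GPa, ρ = 7925 kg/m³
  alumina ceramic: E = 361.5 GPa, ρ = 3810 kg/m³
  alumina ceramic: M = 1.87×10⁻³
  maraging steel: M = 0.725×10⁻³
Highest index: alumina ceramic.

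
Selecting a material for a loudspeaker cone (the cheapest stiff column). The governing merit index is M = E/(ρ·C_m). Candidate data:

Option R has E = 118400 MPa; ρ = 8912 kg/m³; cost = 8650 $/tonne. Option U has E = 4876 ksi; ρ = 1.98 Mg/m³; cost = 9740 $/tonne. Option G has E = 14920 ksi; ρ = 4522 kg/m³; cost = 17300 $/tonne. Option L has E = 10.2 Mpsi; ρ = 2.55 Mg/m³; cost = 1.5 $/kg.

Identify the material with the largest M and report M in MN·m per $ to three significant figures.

option L, M = 18.4 MN·m per $

In SI units:
  option R: E = 118.4 GPa, ρ = 8912 kg/m³, cost = 8.650 $/kg
  option U: E = 33.62 GPa, ρ = 1980 kg/m³, cost = 9.740 $/kg
  option G: E = 102.9 GPa, ρ = 4522 kg/m³, cost = 17.30 $/kg
  option L: E = 70.33 GPa, ρ = 2550 kg/m³, cost = 1.500 $/kg
  option L: M = 18.4 MN·m per $
  option U: M = 1.74 MN·m per $
  option R: M = 1.54 MN·m per $
  option G: M = 1.31 MN·m per $
The maximum is for option L.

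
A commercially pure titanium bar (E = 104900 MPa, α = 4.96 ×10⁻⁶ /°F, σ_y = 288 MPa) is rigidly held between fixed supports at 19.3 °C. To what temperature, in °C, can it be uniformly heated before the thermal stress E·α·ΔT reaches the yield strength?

E = 104900 MPa = 104.9 GPa.
α = 4.96×10⁻⁶/°F × 9/5 = 8.93×10⁻⁶/K.
E·α·ΔT = 288.0 MPa ⇒ ΔT = 288.0 / (104.9×10³ × 8.93×10⁻⁶) = 307.5 K.
T = 19.3 + 307.5 = 326.8 °C.

327 °C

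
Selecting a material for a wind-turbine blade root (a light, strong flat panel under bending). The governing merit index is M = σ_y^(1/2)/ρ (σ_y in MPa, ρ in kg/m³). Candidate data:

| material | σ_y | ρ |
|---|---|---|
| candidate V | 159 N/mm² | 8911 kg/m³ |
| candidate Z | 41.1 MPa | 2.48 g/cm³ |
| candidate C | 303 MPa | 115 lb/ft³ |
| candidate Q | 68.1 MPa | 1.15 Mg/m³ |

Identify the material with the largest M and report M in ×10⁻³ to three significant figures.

After converting to SI:
  candidate V: σ_y = 159.0 MPa, ρ = 8911 kg/m³
  candidate Z: σ_y = 41.10 MPa, ρ = 2480 kg/m³
  candidate C: σ_y = 303.0 MPa, ρ = 1842 kg/m³
  candidate Q: σ_y = 68.10 MPa, ρ = 1150 kg/m³
  candidate C: M = 9.45×10⁻³
  candidate Q: M = 7.18×10⁻³
  candidate Z: M = 2.59×10⁻³
  candidate V: M = 1.42×10⁻³
The maximum is for candidate C.

candidate C, M = 9.45×10⁻³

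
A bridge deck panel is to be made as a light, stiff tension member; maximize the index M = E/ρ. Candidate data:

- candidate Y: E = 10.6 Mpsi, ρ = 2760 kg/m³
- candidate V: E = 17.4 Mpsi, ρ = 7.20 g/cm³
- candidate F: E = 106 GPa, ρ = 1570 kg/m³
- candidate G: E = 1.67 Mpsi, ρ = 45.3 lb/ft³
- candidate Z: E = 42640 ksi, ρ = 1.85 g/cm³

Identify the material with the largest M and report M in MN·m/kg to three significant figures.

candidate Z, M = 159 MN·m/kg

In SI units:
  candidate Y: E = 73.08 GPa, ρ = 2760 kg/m³
  candidate V: E = 120.0 GPa, ρ = 7200 kg/m³
  candidate F: E = 106.0 GPa, ρ = 1570 kg/m³
  candidate G: E = 11.51 GPa, ρ = 725.6 kg/m³
  candidate Z: E = 294.0 GPa, ρ = 1850 kg/m³
  candidate Z: M = 159 MN·m/kg
  candidate F: M = 67.5 MN·m/kg
  candidate Y: M = 26.5 MN·m/kg
  candidate V: M = 16.7 MN·m/kg
  candidate G: M = 15.9 MN·m/kg
The maximum is for candidate Z.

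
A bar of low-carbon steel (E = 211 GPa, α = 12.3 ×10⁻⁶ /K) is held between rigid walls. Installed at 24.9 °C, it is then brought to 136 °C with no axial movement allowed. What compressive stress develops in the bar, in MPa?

288 MPa

ΔT = 111.1 K. Constrained thermal stress σ = E·α·ΔT = 211.0×10³ MPa × 12.3×10⁻⁶ × 111.1 = 288 MPa (compressive).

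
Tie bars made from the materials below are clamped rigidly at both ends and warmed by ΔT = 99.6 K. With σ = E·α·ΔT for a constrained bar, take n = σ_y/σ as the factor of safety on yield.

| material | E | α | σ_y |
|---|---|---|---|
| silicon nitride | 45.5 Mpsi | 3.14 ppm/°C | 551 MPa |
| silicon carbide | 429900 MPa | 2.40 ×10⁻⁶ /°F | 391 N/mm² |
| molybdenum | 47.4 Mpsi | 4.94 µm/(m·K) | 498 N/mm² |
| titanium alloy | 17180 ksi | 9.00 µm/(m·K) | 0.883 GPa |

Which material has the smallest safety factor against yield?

silicon carbide

In consistent units (E in GPa, α in ×10⁻⁶/K, σ_y in MPa):
  silicon nitride: E = 313.7, α = 3.14, σ_y = 551.0 → σ = 98.1 MPa, n = 5.62
  silicon carbide: E = 429.9, α = 4.32, σ_y = 391.0 → σ = 185 MPa, n = 2.11
  molybdenum: E = 326.8, α = 4.94, σ_y = 498.0 → σ = 161 MPa, n = 3.10
  titanium alloy: E = 118.5, α = 9.00, σ_y = 883.0 → σ = 106 MPa, n = 8.32
Smallest n: silicon carbide with n = 2.11.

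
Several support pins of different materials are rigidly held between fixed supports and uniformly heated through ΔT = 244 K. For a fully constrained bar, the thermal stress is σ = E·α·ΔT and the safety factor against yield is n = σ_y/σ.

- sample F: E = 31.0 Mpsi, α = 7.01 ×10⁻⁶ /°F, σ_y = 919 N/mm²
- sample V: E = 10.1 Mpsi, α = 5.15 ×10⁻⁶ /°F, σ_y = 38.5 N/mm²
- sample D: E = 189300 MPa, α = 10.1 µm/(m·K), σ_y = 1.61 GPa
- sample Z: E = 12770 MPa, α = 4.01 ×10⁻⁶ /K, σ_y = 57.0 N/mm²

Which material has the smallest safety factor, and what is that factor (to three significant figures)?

sample V, n = 0.244

Per material, after unit conversion:
  sample F: E = 213.7, α = 12.6, σ_y = 919.0 → σ = 658 MPa, n = 1.40
  sample V: E = 69.64, α = 9.27, σ_y = 38.50 → σ = 158 MPa, n = 0.244
  sample D: E = 189.3, α = 10.1, σ_y = 1610 → σ = 467 MPa, n = 3.45
  sample Z: E = 12.77, α = 4.01, σ_y = 57.00 → σ = 12.5 MPa, n = 4.56
Sample V has the lowest safety factor, n = 0.244.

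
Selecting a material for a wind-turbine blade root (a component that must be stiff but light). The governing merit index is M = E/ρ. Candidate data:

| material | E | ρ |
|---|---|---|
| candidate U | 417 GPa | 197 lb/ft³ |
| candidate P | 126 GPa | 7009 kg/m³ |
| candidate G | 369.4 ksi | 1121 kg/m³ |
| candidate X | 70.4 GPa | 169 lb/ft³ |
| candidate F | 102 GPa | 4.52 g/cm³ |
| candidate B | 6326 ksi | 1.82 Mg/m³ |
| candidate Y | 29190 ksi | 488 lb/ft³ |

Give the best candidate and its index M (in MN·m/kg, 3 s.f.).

candidate U, M = 132 MN·m/kg

In SI units:
  candidate U: E = 417.0 GPa, ρ = 3156 kg/m³
  candidate P: E = 126.0 GPa, ρ = 7009 kg/m³
  candidate G: E = 2.547 GPa, ρ = 1121 kg/m³
  candidate X: E = 70.40 GPa, ρ = 2707 kg/m³
  candidate F: E = 102.0 GPa, ρ = 4520 kg/m³
  candidate B: E = 43.62 GPa, ρ = 1820 kg/m³
  candidate Y: E = 201.3 GPa, ρ = 7817 kg/m³
  candidate U: M = 132 MN·m/kg
  candidate X: M = 26.0 MN·m/kg
  candidate Y: M = 25.7 MN·m/kg
  candidate B: M = 24.0 MN·m/kg
  candidate F: M = 22.6 MN·m/kg
  candidate P: M = 18.0 MN·m/kg
  candidate G: M = 2.27 MN·m/kg
Candidate U ranks first.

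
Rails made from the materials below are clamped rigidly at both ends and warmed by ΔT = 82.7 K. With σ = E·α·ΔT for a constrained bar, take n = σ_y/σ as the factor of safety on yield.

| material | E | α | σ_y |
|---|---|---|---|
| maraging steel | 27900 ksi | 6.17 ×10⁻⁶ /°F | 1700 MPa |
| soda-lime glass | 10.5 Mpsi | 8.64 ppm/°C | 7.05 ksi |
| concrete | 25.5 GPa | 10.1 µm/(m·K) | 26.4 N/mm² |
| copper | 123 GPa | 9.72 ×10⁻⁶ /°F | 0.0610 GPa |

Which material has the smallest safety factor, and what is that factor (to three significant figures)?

Converting E to GPa, α to ×10⁻⁶/K, σ_y to MPa, then σ and n for each:
  maraging steel: E = 192.4, α = 11.1, σ_y = 1700 → σ = 177 MPa, n = 9.62
  soda-lime glass: E = 72.39, α = 8.64, σ_y = 48.61 → σ = 51.7 MPa, n = 0.940
  concrete: E = 25.50, α = 10.1, σ_y = 26.40 → σ = 21.3 MPa, n = 1.24
  copper: E = 123.0, α = 17.5, σ_y = 61.00 → σ = 178 MPa, n = 0.343
Copper has the lowest safety factor, n = 0.343.

copper, n = 0.343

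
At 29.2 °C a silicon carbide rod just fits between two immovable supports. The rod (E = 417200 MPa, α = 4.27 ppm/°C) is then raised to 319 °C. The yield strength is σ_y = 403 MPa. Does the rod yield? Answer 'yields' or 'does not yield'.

E = 417200 MPa = 417.2 GPa.
ΔT = 289.8 K. Constrained thermal stress σ = E·α·ΔT = 417.2×10³ MPa × 4.27×10⁻⁶ × 289.8 = 516 MPa (compressive).
Compare to σ_y = 403 MPa: σ ≥ σ_y, so it yields.

yields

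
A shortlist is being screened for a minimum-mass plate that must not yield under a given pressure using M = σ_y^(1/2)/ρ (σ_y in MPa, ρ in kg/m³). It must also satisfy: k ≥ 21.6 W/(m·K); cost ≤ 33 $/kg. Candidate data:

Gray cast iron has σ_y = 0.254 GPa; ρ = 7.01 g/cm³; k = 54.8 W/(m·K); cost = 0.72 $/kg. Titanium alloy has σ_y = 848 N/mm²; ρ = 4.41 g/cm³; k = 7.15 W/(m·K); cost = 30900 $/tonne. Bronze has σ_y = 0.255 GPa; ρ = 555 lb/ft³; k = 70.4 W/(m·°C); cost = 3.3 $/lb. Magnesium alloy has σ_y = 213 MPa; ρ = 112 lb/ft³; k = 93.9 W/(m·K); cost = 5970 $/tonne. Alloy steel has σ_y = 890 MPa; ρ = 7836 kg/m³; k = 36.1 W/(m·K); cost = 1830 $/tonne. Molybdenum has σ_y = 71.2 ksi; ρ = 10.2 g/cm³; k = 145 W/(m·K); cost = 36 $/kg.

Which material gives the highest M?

magnesium alloy

Screen on constraints: k ≥ 21.6 W/(m·K); cost ≤ 33 $/kg. Survivors: gray cast iron, bronze, magnesium alloy, alloy steel.
After converting to SI:
  gray cast iron: σ_y = 254.0 MPa, ρ = 7010 kg/m³
  bronze: σ_y = 255.0 MPa, ρ = 8890 kg/m³
  magnesium alloy: σ_y = 213.0 MPa, ρ = 1794 kg/m³
  alloy steel: σ_y = 890.0 MPa, ρ = 7836 kg/m³
  magnesium alloy: M = 8.13×10⁻³
  alloy steel: M = 3.81×10⁻³
  gray cast iron: M = 2.27×10⁻³
  bronze: M = 1.80×10⁻³
Magnesium alloy ranks first.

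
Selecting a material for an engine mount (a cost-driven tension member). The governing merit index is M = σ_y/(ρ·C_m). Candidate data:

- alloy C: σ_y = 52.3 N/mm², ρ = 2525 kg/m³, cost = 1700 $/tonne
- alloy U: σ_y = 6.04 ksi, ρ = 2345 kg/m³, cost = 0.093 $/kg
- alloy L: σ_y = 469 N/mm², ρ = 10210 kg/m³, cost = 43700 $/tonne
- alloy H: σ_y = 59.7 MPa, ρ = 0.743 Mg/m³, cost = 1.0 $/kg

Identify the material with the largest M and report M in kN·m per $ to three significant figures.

After converting to SI:
  alloy C: σ_y = 52.30 MPa, ρ = 2525 kg/m³, cost = 1.700 $/kg
  alloy U: σ_y = 41.64 MPa, ρ = 2345 kg/m³, cost = 0.09300 $/kg
  alloy L: σ_y = 469.0 MPa, ρ = 10210 kg/m³, cost = 43.70 $/kg
  alloy H: σ_y = 59.70 MPa, ρ = 743.0 kg/m³, cost = 1.000 $/kg
  alloy U: M = 191 kN·m per $
  alloy H: M = 80.3 kN·m per $
  alloy C: M = 12.2 kN·m per $
  alloy L: M = 1.05 kN·m per $
The maximum is for alloy U.

alloy U, M = 191 kN·m per $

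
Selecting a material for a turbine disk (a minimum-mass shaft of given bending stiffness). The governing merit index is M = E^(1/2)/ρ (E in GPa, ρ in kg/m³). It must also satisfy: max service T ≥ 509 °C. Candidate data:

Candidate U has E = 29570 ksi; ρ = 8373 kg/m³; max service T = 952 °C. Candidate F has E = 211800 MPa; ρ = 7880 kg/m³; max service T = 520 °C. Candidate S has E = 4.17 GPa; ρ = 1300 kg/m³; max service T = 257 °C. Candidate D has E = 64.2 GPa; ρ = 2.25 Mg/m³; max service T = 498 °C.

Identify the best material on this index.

Screen on constraints: max service T ≥ 509 °C. Survivors: candidate U, candidate F.
In SI units:
  candidate U: E = 203.9 GPa, ρ = 8373 kg/m³
  candidate F: E = 211.8 GPa, ρ = 7880 kg/m³
  candidate F: M = 1.85×10⁻³
  candidate U: M = 1.71×10⁻³
Candidate F ranks first.

candidate F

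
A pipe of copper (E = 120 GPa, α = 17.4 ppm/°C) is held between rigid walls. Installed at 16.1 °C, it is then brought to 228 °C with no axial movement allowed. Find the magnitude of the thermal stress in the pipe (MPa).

ΔT = 211.9 K. Constrained thermal stress σ = E·α·ΔT = 120.0×10³ MPa × 17.4×10⁻⁶ × 211.9 = 442 MPa (compressive).

442 MPa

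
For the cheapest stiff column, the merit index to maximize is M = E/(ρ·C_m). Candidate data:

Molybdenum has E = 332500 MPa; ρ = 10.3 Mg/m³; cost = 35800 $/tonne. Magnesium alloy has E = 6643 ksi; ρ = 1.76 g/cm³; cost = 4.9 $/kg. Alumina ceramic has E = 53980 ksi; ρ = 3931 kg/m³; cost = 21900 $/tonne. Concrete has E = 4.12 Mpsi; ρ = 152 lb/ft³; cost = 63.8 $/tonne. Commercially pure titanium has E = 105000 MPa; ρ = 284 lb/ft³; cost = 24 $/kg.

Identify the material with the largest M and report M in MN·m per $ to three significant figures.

concrete, M = 183 MN·m per $

After converting to SI:
  molybdenum: E = 332.5 GPa, ρ = 10300 kg/m³, cost = 35.80 $/kg
  magnesium alloy: E = 45.80 GPa, ρ = 1760 kg/m³, cost = 4.900 $/kg
  alumina ceramic: E = 372.2 GPa, ρ = 3931 kg/m³, cost = 21.90 $/kg
  concrete: E = 28.41 GPa, ρ = 2435 kg/m³, cost = 0.06380 $/kg
  commercially pure titanium: E = 105.0 GPa, ρ = 4549 kg/m³, cost = 24.00 $/kg
  concrete: M = 183 MN·m per $
  magnesium alloy: M = 5.31 MN·m per $
  alumina ceramic: M = 4.32 MN·m per $
  commercially pure titanium: M = 0.962 MN·m per $
  molybdenum: M = 0.902 MN·m per $
The maximum is for concrete.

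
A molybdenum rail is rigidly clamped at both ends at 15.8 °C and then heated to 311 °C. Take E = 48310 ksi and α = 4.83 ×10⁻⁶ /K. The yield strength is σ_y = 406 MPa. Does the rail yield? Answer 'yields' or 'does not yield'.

E = 48310 ksi = 333.1 GPa.
ΔT = 295.2 K. Constrained thermal stress σ = E·α·ΔT = 333.1×10³ MPa × 4.83×10⁻⁶ × 295.2 = 475 MPa (compressive).
Compare to σ_y = 406 MPa: σ ≥ σ_y, so it yields.

yields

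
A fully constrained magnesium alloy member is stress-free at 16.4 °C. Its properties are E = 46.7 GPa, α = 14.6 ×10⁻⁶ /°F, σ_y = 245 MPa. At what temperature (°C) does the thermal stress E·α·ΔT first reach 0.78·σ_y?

172 °C

α = 14.6×10⁻⁶/°F × 9/5 = 26.3×10⁻⁶/K.
E·α·ΔT = 191.1 MPa ⇒ ΔT = 191.1 / (46.70×10³ × 26.3×10⁻⁶) = 155.7 K.
T = 16.4 + 155.7 = 172.1 °C.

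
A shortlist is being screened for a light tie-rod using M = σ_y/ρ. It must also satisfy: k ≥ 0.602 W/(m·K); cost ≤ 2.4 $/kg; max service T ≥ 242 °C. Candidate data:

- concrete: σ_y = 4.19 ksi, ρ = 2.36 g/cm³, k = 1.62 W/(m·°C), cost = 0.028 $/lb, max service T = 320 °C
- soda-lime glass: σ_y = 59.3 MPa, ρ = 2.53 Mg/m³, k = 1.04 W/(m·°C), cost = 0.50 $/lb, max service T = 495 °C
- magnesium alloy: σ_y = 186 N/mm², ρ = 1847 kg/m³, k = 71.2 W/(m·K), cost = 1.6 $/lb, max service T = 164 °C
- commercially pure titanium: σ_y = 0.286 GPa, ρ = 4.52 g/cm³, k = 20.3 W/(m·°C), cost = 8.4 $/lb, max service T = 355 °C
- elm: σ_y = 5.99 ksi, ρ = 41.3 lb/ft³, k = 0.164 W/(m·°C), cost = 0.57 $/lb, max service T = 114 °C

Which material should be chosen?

Screen on constraints: k ≥ 0.602 W/(m·K); cost ≤ 2.4 $/kg; max service T ≥ 242 °C. Survivors: concrete, soda-lime glass.
Convert each candidate to consistent units, then evaluate M:
  concrete: σ_y = 28.89 MPa, ρ = 2360 kg/m³
  soda-lime glass: σ_y = 59.30 MPa, ρ = 2530 kg/m³
  soda-lime glass: M = 23.4 kN·m/kg
  concrete: M = 12.2 kN·m/kg
Soda-lime glass ranks first.

soda-lime glass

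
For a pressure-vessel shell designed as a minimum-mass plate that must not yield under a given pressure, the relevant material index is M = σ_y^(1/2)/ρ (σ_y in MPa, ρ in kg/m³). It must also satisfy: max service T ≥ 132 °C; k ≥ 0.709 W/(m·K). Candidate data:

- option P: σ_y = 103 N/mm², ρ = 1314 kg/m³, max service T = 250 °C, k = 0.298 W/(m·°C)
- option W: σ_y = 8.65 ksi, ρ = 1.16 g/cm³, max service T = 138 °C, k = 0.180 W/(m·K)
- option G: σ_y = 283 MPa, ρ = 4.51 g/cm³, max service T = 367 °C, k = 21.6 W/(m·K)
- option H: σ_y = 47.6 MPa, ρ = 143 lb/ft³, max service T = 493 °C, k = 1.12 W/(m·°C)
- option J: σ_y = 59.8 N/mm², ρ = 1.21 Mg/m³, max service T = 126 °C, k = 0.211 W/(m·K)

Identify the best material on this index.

option G

Screen on constraints: max service T ≥ 132 °C; k ≥ 0.709 W/(m·K). Survivors: option G, option H.
Convert each candidate to consistent units, then evaluate M:
  option G: σ_y = 283.0 MPa, ρ = 4510 kg/m³
  option H: σ_y = 47.60 MPa, ρ = 2291 kg/m³
  option G: M = 3.73×10⁻³
  option H: M = 3.01×10⁻³
Option G ranks first.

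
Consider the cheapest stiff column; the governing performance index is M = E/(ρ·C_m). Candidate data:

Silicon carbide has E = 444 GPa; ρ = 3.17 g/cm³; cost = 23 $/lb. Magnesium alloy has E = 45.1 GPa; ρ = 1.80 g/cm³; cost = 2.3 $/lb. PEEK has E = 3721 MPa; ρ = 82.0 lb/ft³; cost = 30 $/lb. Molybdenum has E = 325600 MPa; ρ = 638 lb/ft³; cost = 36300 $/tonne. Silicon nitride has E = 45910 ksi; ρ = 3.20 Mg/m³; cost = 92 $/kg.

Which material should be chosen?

magnesium alloy

Putting every candidate on a common basis:
  silicon carbide: E = 444.0 GPa, ρ = 3170 kg/m³, cost = 50.71 $/kg
  magnesium alloy: E = 45.10 GPa, ρ = 1800 kg/m³, cost = 5.071 $/kg
  PEEK: E = 3.721 GPa, ρ = 1314 kg/m³, cost = 66.14 $/kg
  molybdenum: E = 325.6 GPa, ρ = 10220 kg/m³, cost = 36.30 $/kg
  silicon nitride: E = 316.5 GPa, ρ = 3200 kg/m³, cost = 92.00 $/kg
  magnesium alloy: M = 4.94 MN·m per $
  silicon carbide: M = 2.76 MN·m per $
  silicon nitride: M = 1.08 MN·m per $
  molybdenum: M = 0.878 MN·m per $
  PEEK: M = 0.0428 MN·m per $
The maximum is for magnesium alloy.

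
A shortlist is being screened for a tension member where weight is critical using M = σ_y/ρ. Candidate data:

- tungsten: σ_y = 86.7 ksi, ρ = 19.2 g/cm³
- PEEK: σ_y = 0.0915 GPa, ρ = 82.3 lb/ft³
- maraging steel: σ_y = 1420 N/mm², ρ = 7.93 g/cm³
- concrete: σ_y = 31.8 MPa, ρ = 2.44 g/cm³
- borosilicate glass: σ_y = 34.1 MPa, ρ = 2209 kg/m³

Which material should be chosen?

maraging steel

Convert each candidate to consistent units, then evaluate M:
  tungsten: σ_y = 597.8 MPa, ρ = 19200 kg/m³
  PEEK: σ_y = 91.50 MPa, ρ = 1318 kg/m³
  maraging steel: σ_y = 1420 MPa, ρ = 7930 kg/m³
  concrete: σ_y = 31.80 MPa, ρ = 2440 kg/m³
  borosilicate glass: σ_y = 34.10 MPa, ρ = 2209 kg/m³
  maraging steel: M = 179 kN·m/kg
  PEEK: M = 69.4 kN·m/kg
  tungsten: M = 31.1 kN·m/kg
  borosilicate glass: M = 15.4 kN·m/kg
  concrete: M = 13.0 kN·m/kg
Maraging steel ranks first.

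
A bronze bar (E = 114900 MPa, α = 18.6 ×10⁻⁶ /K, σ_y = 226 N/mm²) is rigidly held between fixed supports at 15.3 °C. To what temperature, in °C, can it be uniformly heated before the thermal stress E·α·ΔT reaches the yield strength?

121 °C

E = 114900 MPa = 114.9 GPa.
σ_y = 226 N/mm² = 226.0 MPa.
E·α·ΔT = 226.0 MPa ⇒ ΔT = 226.0 / (114.9×10³ × 18.6×10⁻⁶) = 105.7 K.
T = 15.3 + 105.7 = 121.0 °C.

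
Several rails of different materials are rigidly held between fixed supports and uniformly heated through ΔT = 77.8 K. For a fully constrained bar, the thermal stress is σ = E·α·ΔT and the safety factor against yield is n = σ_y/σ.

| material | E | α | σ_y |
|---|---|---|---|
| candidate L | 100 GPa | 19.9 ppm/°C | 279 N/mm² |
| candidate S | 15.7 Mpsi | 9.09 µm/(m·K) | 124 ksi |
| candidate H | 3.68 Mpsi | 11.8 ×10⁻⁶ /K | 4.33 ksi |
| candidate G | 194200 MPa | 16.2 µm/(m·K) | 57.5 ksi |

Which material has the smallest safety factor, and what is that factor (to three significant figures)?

Converting E to GPa, α to ×10⁻⁶/K, σ_y to MPa, then σ and n for each:
  candidate L: E = 100.0, α = 19.9, σ_y = 279.0 → σ = 155 MPa, n = 1.80
  candidate S: E = 108.2, α = 9.09, σ_y = 855.0 → σ = 76.6 MPa, n = 11.2
  candidate H: E = 25.37, α = 11.8, σ_y = 29.85 → σ = 23.3 MPa, n = 1.28
  candidate G: E = 194.2, α = 16.2, σ_y = 396.4 → σ = 245 MPa, n = 1.62
The minimum is candidate H at n = 1.28.

candidate H, n = 1.28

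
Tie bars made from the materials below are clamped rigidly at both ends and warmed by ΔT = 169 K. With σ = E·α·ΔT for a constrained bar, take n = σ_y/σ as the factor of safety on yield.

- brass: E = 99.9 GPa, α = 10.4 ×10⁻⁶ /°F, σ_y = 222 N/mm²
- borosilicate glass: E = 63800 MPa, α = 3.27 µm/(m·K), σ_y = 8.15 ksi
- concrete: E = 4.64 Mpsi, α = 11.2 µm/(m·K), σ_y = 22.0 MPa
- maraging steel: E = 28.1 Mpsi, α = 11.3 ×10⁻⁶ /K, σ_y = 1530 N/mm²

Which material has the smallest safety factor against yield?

With everything in SI (GPa, ×10⁻⁶/K, MPa):
  brass: E = 99.90, α = 18.7, σ_y = 222.0 → σ = 316 MPa, n = 0.702
  borosilicate glass: E = 63.80, α = 3.27, σ_y = 56.19 → σ = 35.3 MPa, n = 1.59
  concrete: E = 31.99, α = 11.2, σ_y = 22.00 → σ = 60.6 MPa, n = 0.363
  maraging steel: E = 193.7, α = 11.3, σ_y = 1530 → σ = 370 MPa, n = 4.14
The minimum is concrete at n = 0.363.

concrete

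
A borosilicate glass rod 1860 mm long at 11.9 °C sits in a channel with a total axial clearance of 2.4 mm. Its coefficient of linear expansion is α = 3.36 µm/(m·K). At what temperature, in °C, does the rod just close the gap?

396 °C

α·L₀·ΔT = 2.4 mm ⇒ ΔT = 2.4 / (3.36×10⁻⁶ × 1860.0) = 384.0 K.
T = 11.9 + 384.0 = 395.9 °C.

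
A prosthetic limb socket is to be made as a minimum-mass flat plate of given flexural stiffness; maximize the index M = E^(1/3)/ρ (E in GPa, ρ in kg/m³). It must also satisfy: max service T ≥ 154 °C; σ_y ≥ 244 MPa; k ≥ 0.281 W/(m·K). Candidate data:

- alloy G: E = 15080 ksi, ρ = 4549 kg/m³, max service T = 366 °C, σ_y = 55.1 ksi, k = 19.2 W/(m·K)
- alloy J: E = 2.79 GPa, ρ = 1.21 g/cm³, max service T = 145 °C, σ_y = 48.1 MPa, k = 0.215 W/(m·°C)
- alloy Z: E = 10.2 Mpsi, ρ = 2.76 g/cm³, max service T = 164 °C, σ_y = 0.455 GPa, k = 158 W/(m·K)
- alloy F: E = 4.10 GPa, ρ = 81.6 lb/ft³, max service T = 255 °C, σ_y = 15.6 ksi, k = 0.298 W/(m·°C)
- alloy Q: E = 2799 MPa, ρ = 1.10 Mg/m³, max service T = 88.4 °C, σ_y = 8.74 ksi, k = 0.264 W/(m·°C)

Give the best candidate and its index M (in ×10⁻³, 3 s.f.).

alloy Z, M = 1.50×10⁻³

Screen on constraints: max service T ≥ 154 °C; σ_y ≥ 244 MPa; k ≥ 0.281 W/(m·K). Survivors: alloy G, alloy Z.
Putting every candidate on a common basis:
  alloy G: E = 104.0 GPa, ρ = 4549 kg/m³
  alloy Z: E = 70.33 GPa, ρ = 2760 kg/m³
  alloy Z: M = 1.50×10⁻³
  alloy G: M = 1.03×10⁻³
The maximum is for alloy Z.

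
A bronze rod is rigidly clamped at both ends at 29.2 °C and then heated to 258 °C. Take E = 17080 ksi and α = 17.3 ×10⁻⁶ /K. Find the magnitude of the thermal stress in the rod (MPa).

466 MPa

E = 17080 ksi = 117.8 GPa.
ΔT = 228.8 K. Constrained thermal stress σ = E·α·ΔT = 117.8×10³ MPa × 17.3×10⁻⁶ × 228.8 = 466 MPa (compressive).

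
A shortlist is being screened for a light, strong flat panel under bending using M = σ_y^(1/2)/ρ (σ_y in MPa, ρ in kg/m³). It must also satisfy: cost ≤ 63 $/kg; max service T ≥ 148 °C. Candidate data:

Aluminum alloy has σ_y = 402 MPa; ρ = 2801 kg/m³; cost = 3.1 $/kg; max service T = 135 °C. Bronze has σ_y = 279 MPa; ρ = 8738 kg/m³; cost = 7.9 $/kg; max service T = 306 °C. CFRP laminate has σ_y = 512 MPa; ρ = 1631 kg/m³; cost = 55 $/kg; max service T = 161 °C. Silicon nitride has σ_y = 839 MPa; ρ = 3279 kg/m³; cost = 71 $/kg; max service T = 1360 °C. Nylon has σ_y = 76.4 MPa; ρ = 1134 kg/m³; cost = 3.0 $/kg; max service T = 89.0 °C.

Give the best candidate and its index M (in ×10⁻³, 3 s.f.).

Screen on constraints: cost ≤ 63 $/kg; max service T ≥ 148 °C. Survivors: bronze, CFRP laminate.
Evaluate M for each candidate:
  CFRP laminate: M = 13.9×10⁻³
  bronze: M = 1.91×10⁻³
Highest index: CFRP laminate.

CFRP laminate, M = 13.9×10⁻³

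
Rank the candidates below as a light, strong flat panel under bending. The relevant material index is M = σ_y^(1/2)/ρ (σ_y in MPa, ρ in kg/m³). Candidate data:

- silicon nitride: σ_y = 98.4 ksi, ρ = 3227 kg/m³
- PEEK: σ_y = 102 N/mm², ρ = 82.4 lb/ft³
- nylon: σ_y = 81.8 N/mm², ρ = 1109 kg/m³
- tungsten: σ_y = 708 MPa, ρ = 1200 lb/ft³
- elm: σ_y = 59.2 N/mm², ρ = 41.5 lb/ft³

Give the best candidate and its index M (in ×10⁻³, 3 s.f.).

elm, M = 11.6×10⁻³

In SI units:
  silicon nitride: σ_y = 678.4 MPa, ρ = 3227 kg/m³
  PEEK: σ_y = 102.0 MPa, ρ = 1320 kg/m³
  nylon: σ_y = 81.80 MPa, ρ = 1109 kg/m³
  tungsten: σ_y = 708.0 MPa, ρ = 19220 kg/m³
  elm: σ_y = 59.20 MPa, ρ = 664.8 kg/m³
  elm: M = 11.6×10⁻³
  nylon: M = 8.16×10⁻³
  silicon nitride: M = 8.07×10⁻³
  PEEK: M = 7.65×10⁻³
  tungsten: M = 1.38×10⁻³
Highest index: elm.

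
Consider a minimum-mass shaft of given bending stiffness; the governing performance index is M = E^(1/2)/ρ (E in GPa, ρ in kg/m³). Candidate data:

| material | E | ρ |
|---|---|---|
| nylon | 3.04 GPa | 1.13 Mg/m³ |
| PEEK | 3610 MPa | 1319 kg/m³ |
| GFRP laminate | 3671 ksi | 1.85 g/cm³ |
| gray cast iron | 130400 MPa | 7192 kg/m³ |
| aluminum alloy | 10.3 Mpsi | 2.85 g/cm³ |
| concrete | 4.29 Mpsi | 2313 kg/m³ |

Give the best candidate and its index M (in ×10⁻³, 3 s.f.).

aluminum alloy, M = 2.96×10⁻³

Putting every candidate on a common basis:
  nylon: E = 3.040 GPa, ρ = 1130 kg/m³
  PEEK: E = 3.610 GPa, ρ = 1319 kg/m³
  GFRP laminate: E = 25.31 GPa, ρ = 1850 kg/m³
  gray cast iron: E = 130.4 GPa, ρ = 7192 kg/m³
  aluminum alloy: E = 71.02 GPa, ρ = 2850 kg/m³
  concrete: E = 29.58 GPa, ρ = 2313 kg/m³
  aluminum alloy: M = 2.96×10⁻³
  GFRP laminate: M = 2.72×10⁻³
  concrete: M = 2.35×10⁻³
  gray cast iron: M = 1.59×10⁻³
  nylon: M = 1.54×10⁻³
  PEEK: M = 1.44×10⁻³
Aluminum alloy has the largest M.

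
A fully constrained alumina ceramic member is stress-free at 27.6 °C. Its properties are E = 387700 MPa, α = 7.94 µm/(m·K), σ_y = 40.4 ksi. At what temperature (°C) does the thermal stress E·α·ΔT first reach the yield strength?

E = 387700 MPa = 387.7 GPa.
σ_y = 40.4 ksi = 278.5 MPa.
E·α·ΔT = 278.5 MPa ⇒ ΔT = 278.5 / (387.7×10³ × 7.94×10⁻⁶) = 90.49 K.
T = 27.6 + 90.49 = 118.1 °C.

118 °C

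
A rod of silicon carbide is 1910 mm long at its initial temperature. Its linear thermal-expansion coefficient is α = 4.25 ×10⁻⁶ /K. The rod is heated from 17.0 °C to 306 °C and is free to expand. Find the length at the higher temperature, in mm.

1912.3 mm

ΔT = 306 − 17.0 = 289.0 K.
ΔL = α·L₀·ΔT = 4.25×10⁻⁶ × 1910 mm × 289.0 K = 2.35 mm.
L = L₀ + ΔL = 1910 + 2.35 = 1912.3 mm.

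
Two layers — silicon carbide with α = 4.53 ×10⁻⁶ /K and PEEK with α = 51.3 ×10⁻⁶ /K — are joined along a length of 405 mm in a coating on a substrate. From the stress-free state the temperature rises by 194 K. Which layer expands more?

α(silicon carbide) = 4.53×10⁻⁶/K vs α(PEEK) = 51.3×10⁻⁶/K.
Higher α expands more for the same ΔT: PEEK.

PEEK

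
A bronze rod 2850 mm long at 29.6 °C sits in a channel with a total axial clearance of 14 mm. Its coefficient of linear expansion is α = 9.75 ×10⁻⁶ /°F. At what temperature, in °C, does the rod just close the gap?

α = 9.75×10⁻⁶/°F × 9/5 = 17.6×10⁻⁶/K.
α·L₀·ΔT = 14.0 mm ⇒ ΔT = 14.0 / (17.6×10⁻⁶ × 2850.0) = 279.9 K.
T = 29.6 + 279.9 = 309.5 °C.

310 °C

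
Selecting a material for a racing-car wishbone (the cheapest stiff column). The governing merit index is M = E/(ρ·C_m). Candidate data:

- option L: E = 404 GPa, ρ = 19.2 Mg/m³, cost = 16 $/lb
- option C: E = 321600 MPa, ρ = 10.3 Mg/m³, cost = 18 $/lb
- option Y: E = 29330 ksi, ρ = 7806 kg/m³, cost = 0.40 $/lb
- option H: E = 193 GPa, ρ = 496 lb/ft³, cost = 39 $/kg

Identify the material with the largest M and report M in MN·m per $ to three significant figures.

After converting to SI:
  option L: E = 404.0 GPa, ρ = 19200 kg/m³, cost = 35.27 $/kg
  option C: E = 321.6 GPa, ρ = 10300 kg/m³, cost = 39.68 $/kg
  option Y: E = 202.2 GPa, ρ = 7806 kg/m³, cost = 0.8818 $/kg
  option H: E = 193.0 GPa, ρ = 7945 kg/m³, cost = 39.00 $/kg
  option Y: M = 29.4 MN·m per $
  option C: M = 0.787 MN·m per $
  option H: M = 0.623 MN·m per $
  option L: M = 0.597 MN·m per $
The maximum is for option Y.

option Y, M = 29.4 MN·m per $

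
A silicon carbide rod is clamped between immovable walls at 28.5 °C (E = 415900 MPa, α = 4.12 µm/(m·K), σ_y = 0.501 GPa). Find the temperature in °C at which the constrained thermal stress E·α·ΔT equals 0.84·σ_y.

274 °C

E = 415900 MPa = 415.9 GPa.
σ_y = 0.501 GPa = 501.0 MPa.
E·α·ΔT = 420.8 MPa ⇒ ΔT = 420.8 / (415.9×10³ × 4.12×10⁻⁶) = 245.6 K.
T = 28.5 + 245.6 = 274.1 °C.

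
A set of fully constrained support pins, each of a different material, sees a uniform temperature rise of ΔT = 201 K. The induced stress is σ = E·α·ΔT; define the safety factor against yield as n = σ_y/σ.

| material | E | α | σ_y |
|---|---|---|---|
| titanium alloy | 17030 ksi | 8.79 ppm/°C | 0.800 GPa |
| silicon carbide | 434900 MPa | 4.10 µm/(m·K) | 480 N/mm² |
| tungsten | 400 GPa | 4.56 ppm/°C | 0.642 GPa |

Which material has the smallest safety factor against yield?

silicon carbide

With everything in SI (GPa, ×10⁻⁶/K, MPa):
  titanium alloy: E = 117.4, α = 8.79, σ_y = 800.0 → σ = 207 MPa, n = 3.86
  silicon carbide: E = 434.9, α = 4.10, σ_y = 480.0 → σ = 358 MPa, n = 1.34
  tungsten: E = 400.0, α = 4.56, σ_y = 642.0 → σ = 367 MPa, n = 1.75
Smallest n: silicon carbide with n = 1.34.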